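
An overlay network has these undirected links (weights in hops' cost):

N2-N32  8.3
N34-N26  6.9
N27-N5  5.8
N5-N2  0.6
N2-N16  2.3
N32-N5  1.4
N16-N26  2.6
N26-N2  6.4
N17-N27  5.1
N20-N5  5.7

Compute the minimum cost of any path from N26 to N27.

11.3 hops' cost

Candidate routes:
N26–N2–N32–N5–N27: 6.4+8.3+1.4+5.8 = 21.9
N26–N16–N2–N5–N27: 2.6+2.3+0.6+5.8 = 11.3
N26–N2–N5–N27: 6.4+0.6+5.8 = 12.8
N26–N16–N2–N32–N5–N27: 2.6+2.3+8.3+1.4+5.8 = 20.4
The minimum is 11.3 hops' cost via N26–N16–N2–N5–N27.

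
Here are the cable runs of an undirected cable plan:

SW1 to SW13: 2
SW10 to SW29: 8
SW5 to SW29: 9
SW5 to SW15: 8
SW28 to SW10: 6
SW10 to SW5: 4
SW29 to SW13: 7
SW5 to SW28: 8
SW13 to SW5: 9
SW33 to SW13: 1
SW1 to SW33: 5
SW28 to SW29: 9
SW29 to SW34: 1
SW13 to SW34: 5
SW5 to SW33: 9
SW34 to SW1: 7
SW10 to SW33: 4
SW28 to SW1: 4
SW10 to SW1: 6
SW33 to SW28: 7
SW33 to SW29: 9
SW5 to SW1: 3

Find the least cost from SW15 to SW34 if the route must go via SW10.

Shortest SW15→SW10: SW15–SW5–SW10 = 12
Shortest SW10→SW34: SW10–SW29–SW34 = 9
Total via SW10: 12 + 9 = 21.

21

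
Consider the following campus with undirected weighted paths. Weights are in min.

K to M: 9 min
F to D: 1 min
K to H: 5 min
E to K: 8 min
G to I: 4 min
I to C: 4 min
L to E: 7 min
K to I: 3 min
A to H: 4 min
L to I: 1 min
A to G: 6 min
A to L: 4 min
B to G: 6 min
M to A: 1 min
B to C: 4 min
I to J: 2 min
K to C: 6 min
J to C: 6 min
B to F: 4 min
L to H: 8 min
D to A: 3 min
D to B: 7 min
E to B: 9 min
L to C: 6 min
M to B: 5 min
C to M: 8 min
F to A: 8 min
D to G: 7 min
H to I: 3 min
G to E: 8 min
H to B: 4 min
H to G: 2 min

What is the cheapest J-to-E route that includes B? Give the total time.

18 min

Best J to B: J–I–H–B costing 9
Best B to E: B–E costing 9
Total via B: 9 + 9 = 18 min.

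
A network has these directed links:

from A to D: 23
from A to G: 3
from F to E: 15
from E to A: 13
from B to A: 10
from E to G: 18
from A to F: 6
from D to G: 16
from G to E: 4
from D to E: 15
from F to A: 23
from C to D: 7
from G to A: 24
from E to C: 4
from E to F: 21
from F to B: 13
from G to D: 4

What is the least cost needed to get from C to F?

41

Compare a few routes:
C–D–G–E–A–F: 7+16+4+13+6 = 46
C–D–E–F: 7+15+21 = 43
C–D–E–A–F: 7+15+13+6 = 41
Cheapest is C–D–E–A–F at 41.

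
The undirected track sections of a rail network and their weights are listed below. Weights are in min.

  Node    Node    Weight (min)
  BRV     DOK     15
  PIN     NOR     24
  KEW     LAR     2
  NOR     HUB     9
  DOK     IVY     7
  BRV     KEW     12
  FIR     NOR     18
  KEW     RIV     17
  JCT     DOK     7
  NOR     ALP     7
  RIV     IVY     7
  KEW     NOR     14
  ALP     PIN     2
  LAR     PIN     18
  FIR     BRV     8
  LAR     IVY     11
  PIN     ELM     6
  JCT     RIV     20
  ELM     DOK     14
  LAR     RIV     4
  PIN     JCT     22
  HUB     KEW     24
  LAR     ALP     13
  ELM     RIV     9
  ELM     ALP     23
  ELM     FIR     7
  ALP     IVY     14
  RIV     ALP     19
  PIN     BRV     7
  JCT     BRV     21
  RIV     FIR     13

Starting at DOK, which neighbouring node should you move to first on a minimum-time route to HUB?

Candidate routes:
DOK–ELM–PIN–ALP–NOR–HUB: 14+6+2+7+9 = 38
DOK–IVY–ALP–NOR–HUB: 7+14+7+9 = 37
The minimum is 37 min via DOK–IVY–ALP–NOR–HUB.
So from DOK the first move is to IVY.

IVY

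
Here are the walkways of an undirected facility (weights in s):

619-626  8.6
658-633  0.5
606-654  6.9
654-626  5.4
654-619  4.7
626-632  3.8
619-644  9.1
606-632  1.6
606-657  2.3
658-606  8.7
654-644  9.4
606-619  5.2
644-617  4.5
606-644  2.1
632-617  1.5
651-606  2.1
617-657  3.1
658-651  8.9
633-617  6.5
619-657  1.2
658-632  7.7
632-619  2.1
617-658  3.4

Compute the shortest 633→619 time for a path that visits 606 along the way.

10.5 s

Shortest 633→606: 633 → 658 → 617 → 632 → 606 = 7
Best 606 to 619: 606 → 657 → 619 costing 3.5
Total via 606: 7 + 3.5 = 10.5 s.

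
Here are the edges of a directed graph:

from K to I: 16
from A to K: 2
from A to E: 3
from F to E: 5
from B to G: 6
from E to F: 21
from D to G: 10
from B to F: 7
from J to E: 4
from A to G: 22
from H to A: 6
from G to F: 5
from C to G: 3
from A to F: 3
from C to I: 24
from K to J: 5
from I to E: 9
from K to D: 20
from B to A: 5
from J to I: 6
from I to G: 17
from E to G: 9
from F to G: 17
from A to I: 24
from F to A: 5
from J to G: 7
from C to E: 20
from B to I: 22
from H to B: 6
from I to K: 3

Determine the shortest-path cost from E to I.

32

Shortest distances from E:
E: 0
G: 9  (via E)
F: 14  (via G)
A: 19  (via F)
K: 21  (via A)
J: 26  (via K)
I: 32  (via J)
Shortest route: E–G–F–A–K–J–I = 32.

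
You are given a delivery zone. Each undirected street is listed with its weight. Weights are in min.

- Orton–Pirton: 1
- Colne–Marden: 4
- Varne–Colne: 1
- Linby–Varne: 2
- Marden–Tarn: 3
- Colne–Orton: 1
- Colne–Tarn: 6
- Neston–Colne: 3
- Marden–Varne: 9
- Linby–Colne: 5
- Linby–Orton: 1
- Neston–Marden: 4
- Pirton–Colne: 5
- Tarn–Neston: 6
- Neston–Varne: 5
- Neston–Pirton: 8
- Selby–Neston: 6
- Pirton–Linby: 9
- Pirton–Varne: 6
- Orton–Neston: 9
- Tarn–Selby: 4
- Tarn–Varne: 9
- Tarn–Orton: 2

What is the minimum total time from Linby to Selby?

7 min

Candidate routes:
Linby - Orton - Tarn - Selby: 1+2+4 = 7
Linby - Varne - Colne - Orton - Tarn - Selby: 2+1+1+2+4 = 10
The minimum is 7 min via Linby - Orton - Tarn - Selby.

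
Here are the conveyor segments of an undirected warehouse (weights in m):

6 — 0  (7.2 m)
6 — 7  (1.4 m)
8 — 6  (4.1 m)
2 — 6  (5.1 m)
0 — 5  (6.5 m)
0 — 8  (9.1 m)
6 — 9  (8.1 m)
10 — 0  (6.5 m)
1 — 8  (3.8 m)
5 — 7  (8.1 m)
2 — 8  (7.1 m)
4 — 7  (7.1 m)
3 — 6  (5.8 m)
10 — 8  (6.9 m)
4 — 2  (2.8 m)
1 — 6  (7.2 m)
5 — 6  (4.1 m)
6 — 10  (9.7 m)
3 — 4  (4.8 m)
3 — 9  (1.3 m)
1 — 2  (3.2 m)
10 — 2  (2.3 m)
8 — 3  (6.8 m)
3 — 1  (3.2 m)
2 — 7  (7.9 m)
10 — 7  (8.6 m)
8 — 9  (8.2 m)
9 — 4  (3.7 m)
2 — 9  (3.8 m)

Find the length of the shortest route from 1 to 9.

Candidate routes:
1–2–9: 3.2+3.8 = 7
1–3–9: 3.2+1.3 = 4.5
Cheapest is 1–3–9 at 4.5 m.

4.5 m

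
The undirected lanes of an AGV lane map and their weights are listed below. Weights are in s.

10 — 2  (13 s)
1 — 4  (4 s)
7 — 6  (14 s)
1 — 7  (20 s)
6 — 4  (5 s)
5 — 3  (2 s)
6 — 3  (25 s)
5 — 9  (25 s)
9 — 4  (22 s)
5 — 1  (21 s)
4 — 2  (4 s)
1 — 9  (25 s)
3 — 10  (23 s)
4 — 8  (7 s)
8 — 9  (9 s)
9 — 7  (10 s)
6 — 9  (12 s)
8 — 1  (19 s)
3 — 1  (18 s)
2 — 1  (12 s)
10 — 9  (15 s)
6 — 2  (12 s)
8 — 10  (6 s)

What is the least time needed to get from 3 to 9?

27 s

Shortest distances from 3:
3: 0
5: 2  (via 3)
1: 18  (via 3)
4: 22  (via 1)
10: 23  (via 3)
6: 25  (via 3)
2: 26  (via 4)
9: 27  (via 5)
Shortest route: 3–5–9 = 27 s.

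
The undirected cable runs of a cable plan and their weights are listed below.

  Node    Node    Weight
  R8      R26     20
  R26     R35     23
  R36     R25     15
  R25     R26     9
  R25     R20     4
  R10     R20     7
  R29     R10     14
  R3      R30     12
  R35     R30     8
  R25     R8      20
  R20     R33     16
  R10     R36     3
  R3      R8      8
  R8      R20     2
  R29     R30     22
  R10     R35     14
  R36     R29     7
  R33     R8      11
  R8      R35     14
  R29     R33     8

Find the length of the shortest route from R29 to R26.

30

Compare a few routes:
R29–R33–R8–R20–R25–R26: 8+11+2+4+9 = 34
R29–R36–R10–R20–R25–R26: 7+3+7+4+9 = 30
R29–R36–R25–R26: 7+15+9 = 31
The minimum is 30 via R29–R36–R10–R20–R25–R26.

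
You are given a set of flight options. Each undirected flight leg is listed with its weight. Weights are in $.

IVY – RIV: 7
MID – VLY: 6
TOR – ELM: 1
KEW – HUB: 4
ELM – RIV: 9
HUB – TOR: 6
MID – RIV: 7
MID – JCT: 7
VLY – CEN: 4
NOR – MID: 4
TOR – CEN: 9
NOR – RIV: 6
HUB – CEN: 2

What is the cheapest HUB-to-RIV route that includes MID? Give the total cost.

Best HUB to MID: HUB–CEN–VLY–MID costing 12
Shortest MID→RIV: MID–RIV = 7
Total via MID: 12 + 7 = $19.

$19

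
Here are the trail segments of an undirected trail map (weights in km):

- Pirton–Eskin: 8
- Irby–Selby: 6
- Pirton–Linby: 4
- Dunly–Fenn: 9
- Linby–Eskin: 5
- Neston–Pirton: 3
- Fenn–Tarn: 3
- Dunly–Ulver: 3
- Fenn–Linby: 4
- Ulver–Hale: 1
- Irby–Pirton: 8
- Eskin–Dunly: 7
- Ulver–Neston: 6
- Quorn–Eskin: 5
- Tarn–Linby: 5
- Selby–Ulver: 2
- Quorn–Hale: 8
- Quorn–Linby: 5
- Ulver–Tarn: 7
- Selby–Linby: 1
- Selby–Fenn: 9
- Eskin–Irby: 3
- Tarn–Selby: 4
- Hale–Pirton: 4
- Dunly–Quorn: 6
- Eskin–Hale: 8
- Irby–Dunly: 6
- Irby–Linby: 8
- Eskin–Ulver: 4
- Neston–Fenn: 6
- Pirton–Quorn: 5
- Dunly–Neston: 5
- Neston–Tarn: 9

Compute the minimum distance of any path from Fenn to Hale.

8 km

Settle nodes by increasing distance from Fenn:
Fenn: 0
Tarn: 3  (via Fenn)
Linby: 4  (via Fenn)
Selby: 5  (via Linby)
Neston: 6  (via Fenn)
Ulver: 7  (via Selby)
Pirton: 8  (via Linby)
Hale: 8  (via Ulver)
Shortest route: Fenn → Linby → Selby → Ulver → Hale = 8 km.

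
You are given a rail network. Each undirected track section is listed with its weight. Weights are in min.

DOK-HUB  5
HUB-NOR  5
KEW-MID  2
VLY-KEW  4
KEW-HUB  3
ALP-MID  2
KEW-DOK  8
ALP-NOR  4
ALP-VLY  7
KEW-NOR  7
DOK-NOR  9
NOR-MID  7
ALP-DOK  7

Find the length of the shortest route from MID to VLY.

Shortest distances from MID:
MID: 0
ALP: 2  (via MID)
KEW: 2  (via MID)
HUB: 5  (via KEW)
VLY: 6  (via KEW)
Shortest route: MID → KEW → VLY = 6 min.

6 min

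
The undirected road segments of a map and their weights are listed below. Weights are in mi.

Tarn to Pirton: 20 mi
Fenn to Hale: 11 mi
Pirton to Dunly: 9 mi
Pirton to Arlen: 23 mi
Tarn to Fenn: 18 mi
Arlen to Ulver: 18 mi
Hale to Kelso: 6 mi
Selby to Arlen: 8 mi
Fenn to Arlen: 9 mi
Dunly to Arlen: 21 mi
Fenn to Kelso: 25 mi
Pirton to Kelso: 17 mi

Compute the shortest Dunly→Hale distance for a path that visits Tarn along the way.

58 mi

Shortest Dunly→Tarn: Dunly–Pirton–Tarn = 29
Shortest Tarn→Hale: Tarn–Fenn–Hale = 29
Total via Tarn: 29 + 29 = 58 mi.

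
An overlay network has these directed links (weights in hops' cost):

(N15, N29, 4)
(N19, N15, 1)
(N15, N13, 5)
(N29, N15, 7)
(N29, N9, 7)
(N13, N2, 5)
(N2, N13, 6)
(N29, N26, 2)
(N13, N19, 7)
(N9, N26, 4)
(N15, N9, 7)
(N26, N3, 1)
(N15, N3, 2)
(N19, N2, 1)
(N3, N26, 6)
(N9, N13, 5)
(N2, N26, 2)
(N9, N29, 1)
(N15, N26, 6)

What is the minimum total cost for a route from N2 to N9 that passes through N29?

Shortest N2→N29: N2 → N13 → N19 → N15 → N29 = 18
Best N29 to N9: N29 → N9 costing 7
Total via N29: 18 + 7 = 25 hops' cost.

25 hops' cost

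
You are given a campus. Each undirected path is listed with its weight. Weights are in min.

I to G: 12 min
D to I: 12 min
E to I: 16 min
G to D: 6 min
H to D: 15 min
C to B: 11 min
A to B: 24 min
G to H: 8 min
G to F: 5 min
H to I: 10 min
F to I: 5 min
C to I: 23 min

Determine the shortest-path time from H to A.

68 min

Enumerating some paths:
H → G → F → I → C → B → A: 8+5+5+23+11+24 = 76
H → I → C → B → A: 10+23+11+24 = 68
The minimum is 68 min via H → I → C → B → A.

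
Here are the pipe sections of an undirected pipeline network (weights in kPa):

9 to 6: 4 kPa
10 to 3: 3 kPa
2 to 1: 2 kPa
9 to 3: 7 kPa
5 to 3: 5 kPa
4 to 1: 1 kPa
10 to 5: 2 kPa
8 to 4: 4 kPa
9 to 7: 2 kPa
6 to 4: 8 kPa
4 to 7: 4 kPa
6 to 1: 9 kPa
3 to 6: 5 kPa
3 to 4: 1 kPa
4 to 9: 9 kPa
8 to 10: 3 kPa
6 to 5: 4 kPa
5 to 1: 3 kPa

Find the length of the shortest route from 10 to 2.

Shortest distances from 10:
10: 0
5: 2  (via 10)
3: 3  (via 10)
8: 3  (via 10)
4: 4  (via 3)
1: 5  (via 5)
6: 6  (via 5)
2: 7  (via 1)
Shortest route: 10–5–1–2 = 7 kPa.

7 kPa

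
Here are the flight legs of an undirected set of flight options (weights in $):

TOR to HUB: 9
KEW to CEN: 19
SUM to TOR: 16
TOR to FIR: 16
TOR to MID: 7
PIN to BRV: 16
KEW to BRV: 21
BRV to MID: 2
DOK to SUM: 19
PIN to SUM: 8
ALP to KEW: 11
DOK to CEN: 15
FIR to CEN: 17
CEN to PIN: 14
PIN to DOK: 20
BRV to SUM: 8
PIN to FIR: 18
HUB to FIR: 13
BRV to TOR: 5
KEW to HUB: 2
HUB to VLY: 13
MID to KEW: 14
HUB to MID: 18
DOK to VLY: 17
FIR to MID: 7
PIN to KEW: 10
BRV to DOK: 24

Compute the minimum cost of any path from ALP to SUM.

$29

Enumerating some paths:
ALP–KEW–MID–BRV–SUM: 11+14+2+8 = 35
ALP–KEW–PIN–SUM: 11+10+8 = 29
ALP–KEW–HUB–TOR–BRV–SUM: 11+2+9+5+8 = 35
The minimum is $29 via ALP–KEW–PIN–SUM.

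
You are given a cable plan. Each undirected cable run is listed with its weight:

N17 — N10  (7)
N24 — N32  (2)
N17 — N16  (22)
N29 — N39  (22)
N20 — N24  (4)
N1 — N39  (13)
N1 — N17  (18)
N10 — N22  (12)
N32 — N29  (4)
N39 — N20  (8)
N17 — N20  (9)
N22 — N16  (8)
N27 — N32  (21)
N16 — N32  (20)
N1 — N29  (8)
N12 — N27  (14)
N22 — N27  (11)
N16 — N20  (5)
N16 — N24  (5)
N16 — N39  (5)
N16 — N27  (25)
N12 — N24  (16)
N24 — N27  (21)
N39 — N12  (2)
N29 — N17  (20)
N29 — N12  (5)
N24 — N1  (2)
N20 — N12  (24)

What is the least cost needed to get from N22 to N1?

15

Settle nodes by increasing distance from N22:
N22: 0
N16: 8  (via N22)
N27: 11  (via N22)
N10: 12  (via N22)
N20: 13  (via N16)
N39: 13  (via N16)
N24: 13  (via N16)
N32: 15  (via N24)
N1: 15  (via N24)
Shortest route: N22–N16–N24–N1 = 15.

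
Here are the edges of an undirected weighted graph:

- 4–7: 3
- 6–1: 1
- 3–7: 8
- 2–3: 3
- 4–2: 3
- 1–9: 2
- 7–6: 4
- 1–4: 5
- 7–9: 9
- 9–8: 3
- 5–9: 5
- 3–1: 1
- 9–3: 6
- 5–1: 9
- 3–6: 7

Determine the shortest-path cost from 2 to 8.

9

Running Dijkstra from 2:
2: 0
3: 3  (via 2)
4: 3  (via 2)
1: 4  (via 3)
6: 5  (via 1)
7: 6  (via 4)
9: 6  (via 1)
8: 9  (via 9)
Shortest route: 2 → 3 → 1 → 9 → 8 = 9.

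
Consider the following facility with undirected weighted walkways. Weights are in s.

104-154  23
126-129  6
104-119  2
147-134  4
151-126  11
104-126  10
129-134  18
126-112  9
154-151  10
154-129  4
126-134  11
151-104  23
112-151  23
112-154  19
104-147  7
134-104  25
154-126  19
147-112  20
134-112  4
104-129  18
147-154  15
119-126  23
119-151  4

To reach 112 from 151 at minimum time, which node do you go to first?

Candidate routes:
151 - 112: 23 = 23
151 - 119 - 104 - 126 - 112: 4+2+10+9 = 25
151 - 119 - 104 - 147 - 134 - 112: 4+2+7+4+4 = 21
151 - 126 - 112: 11+9 = 20
Cheapest is 151 - 126 - 112 at 20 s.
So from 151 the first move is to 126.

126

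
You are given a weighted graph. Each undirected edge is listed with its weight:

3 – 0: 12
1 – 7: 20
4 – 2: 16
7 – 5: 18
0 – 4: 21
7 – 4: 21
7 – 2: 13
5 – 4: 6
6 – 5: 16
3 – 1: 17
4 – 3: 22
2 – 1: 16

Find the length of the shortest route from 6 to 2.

Shortest distances from 6:
6: 0
5: 16  (via 6)
4: 22  (via 5)
7: 34  (via 5)
2: 38  (via 4)
Shortest route: 6 → 5 → 4 → 2 = 38.

38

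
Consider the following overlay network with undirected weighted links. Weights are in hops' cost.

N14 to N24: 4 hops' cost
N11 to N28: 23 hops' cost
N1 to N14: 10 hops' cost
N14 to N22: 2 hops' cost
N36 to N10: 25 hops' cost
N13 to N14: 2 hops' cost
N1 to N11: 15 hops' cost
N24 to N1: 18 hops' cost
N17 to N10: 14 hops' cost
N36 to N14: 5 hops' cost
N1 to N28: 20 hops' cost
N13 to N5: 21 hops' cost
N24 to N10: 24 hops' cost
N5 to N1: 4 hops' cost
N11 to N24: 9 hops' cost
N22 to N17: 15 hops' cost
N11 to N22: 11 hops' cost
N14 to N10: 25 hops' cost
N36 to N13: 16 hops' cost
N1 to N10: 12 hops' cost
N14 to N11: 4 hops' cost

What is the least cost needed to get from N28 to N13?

29 hops' cost

Shortest distances from N28:
N28: 0
N1: 20  (via N28)
N11: 23  (via N28)
N5: 24  (via N1)
N14: 27  (via N11)
N13: 29  (via N14)
Shortest route: N28 → N11 → N14 → N13 = 29 hops' cost.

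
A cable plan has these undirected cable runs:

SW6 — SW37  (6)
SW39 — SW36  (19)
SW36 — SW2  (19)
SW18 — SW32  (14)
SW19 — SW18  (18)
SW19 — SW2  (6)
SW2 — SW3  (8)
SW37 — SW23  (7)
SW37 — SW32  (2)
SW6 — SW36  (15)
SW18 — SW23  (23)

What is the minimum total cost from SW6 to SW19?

Settle nodes by increasing distance from SW6:
SW6: 0
SW37: 6  (via SW6)
SW32: 8  (via SW37)
SW23: 13  (via SW37)
SW36: 15  (via SW6)
SW18: 22  (via SW32)
SW39: 34  (via SW36)
SW2: 34  (via SW36)
SW19: 40  (via SW18)
Shortest route: SW6 → SW37 → SW32 → SW18 → SW19 = 40.

40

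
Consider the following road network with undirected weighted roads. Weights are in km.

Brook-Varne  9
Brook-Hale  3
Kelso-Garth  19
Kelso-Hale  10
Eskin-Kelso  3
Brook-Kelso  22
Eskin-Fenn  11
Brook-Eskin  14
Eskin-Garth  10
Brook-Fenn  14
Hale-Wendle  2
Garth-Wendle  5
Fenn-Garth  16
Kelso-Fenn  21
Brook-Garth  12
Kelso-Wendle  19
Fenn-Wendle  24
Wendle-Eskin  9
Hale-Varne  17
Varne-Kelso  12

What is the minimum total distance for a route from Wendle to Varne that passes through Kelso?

Shortest Wendle→Kelso: Wendle → Hale → Kelso = 12
Shortest Kelso→Varne: Kelso → Varne = 12
Total via Kelso: 12 + 12 = 24 km.

24 km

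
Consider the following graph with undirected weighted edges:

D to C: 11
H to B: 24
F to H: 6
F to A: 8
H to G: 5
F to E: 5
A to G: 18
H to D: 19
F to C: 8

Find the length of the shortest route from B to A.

38

Shortest distances from B:
B: 0
H: 24  (via B)
G: 29  (via H)
F: 30  (via H)
E: 35  (via F)
A: 38  (via F)
Shortest route: B → H → F → A = 38.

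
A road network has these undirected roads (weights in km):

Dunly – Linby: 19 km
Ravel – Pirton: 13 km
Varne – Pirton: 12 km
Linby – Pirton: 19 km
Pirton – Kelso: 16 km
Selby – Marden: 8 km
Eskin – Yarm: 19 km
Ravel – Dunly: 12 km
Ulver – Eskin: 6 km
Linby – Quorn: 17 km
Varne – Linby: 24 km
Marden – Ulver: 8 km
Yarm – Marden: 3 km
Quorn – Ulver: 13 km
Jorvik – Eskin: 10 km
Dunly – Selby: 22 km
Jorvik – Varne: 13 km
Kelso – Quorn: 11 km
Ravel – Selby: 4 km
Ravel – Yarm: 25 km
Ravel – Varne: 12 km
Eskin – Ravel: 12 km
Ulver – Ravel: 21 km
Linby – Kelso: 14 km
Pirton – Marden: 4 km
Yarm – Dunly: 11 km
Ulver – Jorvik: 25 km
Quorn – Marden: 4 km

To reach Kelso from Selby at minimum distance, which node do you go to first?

Enumerating some paths:
Selby–Ravel–Pirton–Kelso: 4+13+16 = 33
Selby–Marden–Pirton–Kelso: 8+4+16 = 28
Selby–Ravel–Pirton–Marden–Quorn–Kelso: 4+13+4+4+11 = 36
Selby–Marden–Quorn–Kelso: 8+4+11 = 23
The minimum is 23 km via Selby–Marden–Quorn–Kelso.
So from Selby the first move is to Marden.

Marden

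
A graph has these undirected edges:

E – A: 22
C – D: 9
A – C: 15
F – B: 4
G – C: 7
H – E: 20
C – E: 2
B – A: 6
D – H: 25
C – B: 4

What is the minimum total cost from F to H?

Running Dijkstra from F:
F: 0
B: 4  (via F)
C: 8  (via B)
A: 10  (via B)
E: 10  (via C)
G: 15  (via C)
D: 17  (via C)
H: 30  (via E)
Shortest route: F–B–C–E–H = 30.

30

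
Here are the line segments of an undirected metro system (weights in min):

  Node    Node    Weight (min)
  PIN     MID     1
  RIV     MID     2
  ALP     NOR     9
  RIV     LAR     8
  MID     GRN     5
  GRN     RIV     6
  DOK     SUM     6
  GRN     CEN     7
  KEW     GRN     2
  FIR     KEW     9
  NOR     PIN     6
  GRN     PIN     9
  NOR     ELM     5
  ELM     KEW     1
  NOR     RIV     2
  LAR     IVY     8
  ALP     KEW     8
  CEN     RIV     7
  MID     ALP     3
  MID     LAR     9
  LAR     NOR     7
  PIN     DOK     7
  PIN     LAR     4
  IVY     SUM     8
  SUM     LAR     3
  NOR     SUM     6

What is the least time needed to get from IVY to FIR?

Candidate routes:
IVY - LAR - PIN - GRN - KEW - FIR: 8+4+9+2+9 = 32
IVY - SUM - LAR - PIN - MID - GRN - KEW - FIR: 8+3+4+1+5+2+9 = 32
IVY - LAR - NOR - ELM - KEW - FIR: 8+7+5+1+9 = 30
IVY - LAR - PIN - MID - GRN - KEW - FIR: 8+4+1+5+2+9 = 29
Cheapest is IVY - LAR - PIN - MID - GRN - KEW - FIR at 29 min.

29 min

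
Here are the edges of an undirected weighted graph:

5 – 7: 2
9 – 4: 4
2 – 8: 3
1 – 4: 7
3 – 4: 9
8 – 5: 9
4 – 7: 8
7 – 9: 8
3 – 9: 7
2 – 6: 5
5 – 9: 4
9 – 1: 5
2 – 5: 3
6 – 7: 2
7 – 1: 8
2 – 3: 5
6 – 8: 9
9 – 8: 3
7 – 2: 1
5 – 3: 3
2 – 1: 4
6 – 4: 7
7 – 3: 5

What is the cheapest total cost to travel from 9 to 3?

7

Running Dijkstra from 9:
9: 0
8: 3  (via 9)
4: 4  (via 9)
5: 4  (via 9)
1: 5  (via 9)
2: 6  (via 8)
7: 6  (via 5)
3: 7  (via 9)
Shortest route: 9–3 = 7.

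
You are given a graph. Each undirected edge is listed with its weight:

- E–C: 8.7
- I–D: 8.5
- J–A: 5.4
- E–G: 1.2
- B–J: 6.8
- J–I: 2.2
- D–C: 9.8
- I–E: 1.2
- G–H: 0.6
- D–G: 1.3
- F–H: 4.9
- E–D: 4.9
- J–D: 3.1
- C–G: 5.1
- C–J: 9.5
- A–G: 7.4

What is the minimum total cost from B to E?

Candidate routes:
B–J–D–G–E: 6.8+3.1+1.3+1.2 = 12.4
B–J–D–I–E: 6.8+3.1+8.5+1.2 = 19.6
B–J–I–E: 6.8+2.2+1.2 = 10.2
B–J–D–E: 6.8+3.1+4.9 = 14.8
The minimum is 10.2 via B–J–I–E.

10.2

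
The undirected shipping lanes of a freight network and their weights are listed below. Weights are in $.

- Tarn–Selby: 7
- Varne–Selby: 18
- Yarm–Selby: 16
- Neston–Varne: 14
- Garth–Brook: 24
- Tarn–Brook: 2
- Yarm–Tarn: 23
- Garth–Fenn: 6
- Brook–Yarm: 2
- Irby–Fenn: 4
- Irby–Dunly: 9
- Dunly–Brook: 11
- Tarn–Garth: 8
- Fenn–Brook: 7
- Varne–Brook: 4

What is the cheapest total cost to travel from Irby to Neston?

Shortest distances from Irby:
Irby: 0
Fenn: 4  (via Irby)
Dunly: 9  (via Irby)
Garth: 10  (via Fenn)
Brook: 11  (via Fenn)
Yarm: 13  (via Brook)
Tarn: 13  (via Brook)
Varne: 15  (via Brook)
Selby: 20  (via Tarn)
Neston: 29  (via Varne)
Shortest route: Irby–Fenn–Brook–Varne–Neston = $29.

$29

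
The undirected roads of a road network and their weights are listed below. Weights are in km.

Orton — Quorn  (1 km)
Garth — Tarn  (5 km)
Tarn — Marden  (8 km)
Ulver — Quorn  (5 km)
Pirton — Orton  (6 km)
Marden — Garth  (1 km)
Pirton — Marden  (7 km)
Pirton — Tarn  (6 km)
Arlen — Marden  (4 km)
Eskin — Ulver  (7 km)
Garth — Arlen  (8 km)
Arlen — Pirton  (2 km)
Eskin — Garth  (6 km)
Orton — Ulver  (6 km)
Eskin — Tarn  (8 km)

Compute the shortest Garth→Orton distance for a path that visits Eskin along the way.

Best Garth to Eskin: Garth → Eskin costing 6
Best Eskin to Orton: Eskin → Ulver → Orton costing 13
Total via Eskin: 6 + 13 = 19 km.

19 km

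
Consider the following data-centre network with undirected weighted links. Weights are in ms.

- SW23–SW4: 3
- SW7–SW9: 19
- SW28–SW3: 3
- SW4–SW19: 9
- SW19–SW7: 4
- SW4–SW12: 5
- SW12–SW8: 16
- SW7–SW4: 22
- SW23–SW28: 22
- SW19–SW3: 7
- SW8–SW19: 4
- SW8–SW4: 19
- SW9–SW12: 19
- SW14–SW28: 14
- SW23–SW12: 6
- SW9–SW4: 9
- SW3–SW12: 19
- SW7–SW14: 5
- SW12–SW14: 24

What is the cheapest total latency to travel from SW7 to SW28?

Running Dijkstra from SW7:
SW7: 0
SW19: 4  (via SW7)
SW14: 5  (via SW7)
SW8: 8  (via SW19)
SW3: 11  (via SW19)
SW4: 13  (via SW19)
SW28: 14  (via SW3)
Shortest route: SW7–SW19–SW3–SW28 = 14 ms.

14 ms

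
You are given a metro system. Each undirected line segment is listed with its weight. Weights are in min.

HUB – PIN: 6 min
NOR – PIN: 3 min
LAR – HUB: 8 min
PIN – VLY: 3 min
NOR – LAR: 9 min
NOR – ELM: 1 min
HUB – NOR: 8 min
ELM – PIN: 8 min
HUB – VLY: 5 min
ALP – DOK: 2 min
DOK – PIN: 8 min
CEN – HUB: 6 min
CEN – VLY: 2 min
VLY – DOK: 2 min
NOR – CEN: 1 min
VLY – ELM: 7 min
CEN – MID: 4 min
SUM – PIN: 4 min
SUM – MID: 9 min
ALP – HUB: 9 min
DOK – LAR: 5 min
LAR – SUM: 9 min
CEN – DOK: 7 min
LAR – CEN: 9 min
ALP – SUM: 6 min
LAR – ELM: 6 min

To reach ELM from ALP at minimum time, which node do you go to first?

Candidate routes:
ALP–DOK–VLY–CEN–NOR–ELM: 2+2+2+1+1 = 8
ALP–DOK–VLY–ELM: 2+2+7 = 11
ALP–DOK–VLY–PIN–NOR–ELM: 2+2+3+3+1 = 11
Cheapest is ALP–DOK–VLY–CEN–NOR–ELM at 8 min.
So from ALP the first move is to DOK.

DOK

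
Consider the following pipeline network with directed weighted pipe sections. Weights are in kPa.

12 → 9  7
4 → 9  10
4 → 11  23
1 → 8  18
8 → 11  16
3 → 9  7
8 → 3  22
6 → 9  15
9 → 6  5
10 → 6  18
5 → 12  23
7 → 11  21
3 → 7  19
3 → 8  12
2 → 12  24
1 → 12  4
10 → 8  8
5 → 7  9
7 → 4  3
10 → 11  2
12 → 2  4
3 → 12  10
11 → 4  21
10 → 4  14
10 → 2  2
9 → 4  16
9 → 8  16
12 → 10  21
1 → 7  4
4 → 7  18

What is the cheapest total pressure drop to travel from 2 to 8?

Enumerating some paths:
2 - 12 - 9 - 8: 24+7+16 = 47
2 - 12 - 10 - 8: 24+21+8 = 53
2 - 12 - 10 - 4 - 9 - 8: 24+21+14+10+16 = 85
Cheapest is 2 - 12 - 9 - 8 at 47 kPa.

47 kPa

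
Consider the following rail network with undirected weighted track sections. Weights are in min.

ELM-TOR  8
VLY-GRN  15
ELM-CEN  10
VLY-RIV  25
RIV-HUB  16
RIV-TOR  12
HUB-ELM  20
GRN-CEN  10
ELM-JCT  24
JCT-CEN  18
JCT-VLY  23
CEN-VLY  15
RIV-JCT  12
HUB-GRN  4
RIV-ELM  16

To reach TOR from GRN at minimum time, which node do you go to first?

Candidate routes:
GRN - HUB - ELM - TOR: 4+20+8 = 32
GRN - CEN - ELM - TOR: 10+10+8 = 28
GRN - HUB - RIV - TOR: 4+16+12 = 32
Cheapest is GRN - CEN - ELM - TOR at 28 min.
So from GRN the first move is to CEN.

CEN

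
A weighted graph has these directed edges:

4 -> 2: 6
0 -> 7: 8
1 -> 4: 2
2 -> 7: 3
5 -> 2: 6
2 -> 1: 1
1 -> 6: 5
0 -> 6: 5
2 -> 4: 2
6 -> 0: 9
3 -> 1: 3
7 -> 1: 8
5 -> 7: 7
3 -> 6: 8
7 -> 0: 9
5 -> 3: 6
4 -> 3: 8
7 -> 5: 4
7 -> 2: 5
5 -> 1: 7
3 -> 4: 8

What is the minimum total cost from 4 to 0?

18

Enumerating some paths:
4 - 2 - 1 - 6 - 0: 6+1+5+9 = 21
4 - 2 - 7 - 0: 6+3+9 = 18
The minimum is 18 via 4 - 2 - 7 - 0.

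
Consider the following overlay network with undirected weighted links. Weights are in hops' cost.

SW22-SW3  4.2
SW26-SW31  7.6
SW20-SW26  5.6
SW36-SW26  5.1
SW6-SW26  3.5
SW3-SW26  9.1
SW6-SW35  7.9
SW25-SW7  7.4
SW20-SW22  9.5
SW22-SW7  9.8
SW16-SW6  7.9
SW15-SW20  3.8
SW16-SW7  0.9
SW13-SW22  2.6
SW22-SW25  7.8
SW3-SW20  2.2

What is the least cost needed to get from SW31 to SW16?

19 hops' cost

Compare a few routes:
SW31 - SW26 - SW6 - SW16: 7.6+3.5+7.9 = 19
SW31 - SW26 - SW20 - SW3 - SW22 - SW7 - SW16: 7.6+5.6+2.2+4.2+9.8+0.9 = 30.3
The minimum is 19 hops' cost via SW31 - SW26 - SW6 - SW16.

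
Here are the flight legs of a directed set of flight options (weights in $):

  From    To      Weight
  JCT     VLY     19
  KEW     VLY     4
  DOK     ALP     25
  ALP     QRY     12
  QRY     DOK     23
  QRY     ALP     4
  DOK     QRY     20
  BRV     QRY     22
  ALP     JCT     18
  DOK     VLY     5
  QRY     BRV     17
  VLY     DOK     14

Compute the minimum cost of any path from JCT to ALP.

Running Dijkstra from JCT:
JCT: 0
VLY: 19  (via JCT)
DOK: 33  (via VLY)
QRY: 53  (via DOK)
ALP: 57  (via QRY)
Shortest route: JCT → VLY → DOK → QRY → ALP = $57.

$57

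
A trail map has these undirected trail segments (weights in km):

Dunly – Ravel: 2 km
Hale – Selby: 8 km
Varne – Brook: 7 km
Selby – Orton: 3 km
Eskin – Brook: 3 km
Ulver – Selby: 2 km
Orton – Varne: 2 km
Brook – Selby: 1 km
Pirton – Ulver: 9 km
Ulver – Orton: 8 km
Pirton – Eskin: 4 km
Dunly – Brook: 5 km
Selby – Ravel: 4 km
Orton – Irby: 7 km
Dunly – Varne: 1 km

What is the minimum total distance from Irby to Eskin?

14 km

Shortest distances from Irby:
Irby: 0
Orton: 7  (via Irby)
Varne: 9  (via Orton)
Selby: 10  (via Orton)
Dunly: 10  (via Varne)
Brook: 11  (via Selby)
Ravel: 12  (via Dunly)
Ulver: 12  (via Selby)
Eskin: 14  (via Brook)
Shortest route: Irby → Orton → Selby → Brook → Eskin = 14 km.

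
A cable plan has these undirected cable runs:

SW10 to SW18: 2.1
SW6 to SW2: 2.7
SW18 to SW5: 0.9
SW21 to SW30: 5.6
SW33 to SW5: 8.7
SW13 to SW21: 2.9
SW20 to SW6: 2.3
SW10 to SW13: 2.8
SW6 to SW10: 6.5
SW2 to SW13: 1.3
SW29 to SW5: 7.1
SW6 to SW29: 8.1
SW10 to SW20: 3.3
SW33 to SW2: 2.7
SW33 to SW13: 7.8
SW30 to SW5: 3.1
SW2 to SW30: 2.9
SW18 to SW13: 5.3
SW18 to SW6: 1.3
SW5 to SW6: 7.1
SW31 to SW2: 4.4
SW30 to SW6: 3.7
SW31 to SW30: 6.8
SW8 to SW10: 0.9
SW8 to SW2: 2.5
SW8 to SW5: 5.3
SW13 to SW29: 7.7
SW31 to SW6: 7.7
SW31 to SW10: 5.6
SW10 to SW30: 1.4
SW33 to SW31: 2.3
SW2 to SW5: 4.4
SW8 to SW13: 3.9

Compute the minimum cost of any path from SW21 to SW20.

9

Settle nodes by increasing distance from SW21:
SW21: 0
SW13: 2.9  (via SW21)
SW2: 4.2  (via SW13)
SW30: 5.6  (via SW21)
SW10: 5.7  (via SW13)
SW8: 6.6  (via SW10)
SW6: 6.9  (via SW2)
SW33: 6.9  (via SW2)
SW18: 7.8  (via SW10)
SW31: 8.6  (via SW2)
SW5: 8.6  (via SW2)
SW20: 9  (via SW10)
Shortest route: SW21–SW13–SW10–SW20 = 9.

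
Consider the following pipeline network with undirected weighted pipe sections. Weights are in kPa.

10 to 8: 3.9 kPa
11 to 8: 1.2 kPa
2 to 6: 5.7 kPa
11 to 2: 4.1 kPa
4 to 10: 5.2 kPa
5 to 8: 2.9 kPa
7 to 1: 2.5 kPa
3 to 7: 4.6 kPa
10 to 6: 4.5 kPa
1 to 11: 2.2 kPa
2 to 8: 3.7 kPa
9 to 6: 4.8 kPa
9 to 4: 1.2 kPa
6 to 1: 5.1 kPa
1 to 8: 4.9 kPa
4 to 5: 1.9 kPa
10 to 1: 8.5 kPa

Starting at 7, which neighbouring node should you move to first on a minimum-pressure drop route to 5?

1

Candidate routes:
7 - 1 - 11 - 8 - 5: 2.5+2.2+1.2+2.9 = 8.8
7 - 1 - 6 - 9 - 4 - 5: 2.5+5.1+4.8+1.2+1.9 = 15.5
7 - 1 - 8 - 5: 2.5+4.9+2.9 = 10.3
7 - 1 - 11 - 2 - 8 - 5: 2.5+2.2+4.1+3.7+2.9 = 15.4
The minimum is 8.8 kPa via 7 - 1 - 11 - 8 - 5.
So from 7 the first move is to 1.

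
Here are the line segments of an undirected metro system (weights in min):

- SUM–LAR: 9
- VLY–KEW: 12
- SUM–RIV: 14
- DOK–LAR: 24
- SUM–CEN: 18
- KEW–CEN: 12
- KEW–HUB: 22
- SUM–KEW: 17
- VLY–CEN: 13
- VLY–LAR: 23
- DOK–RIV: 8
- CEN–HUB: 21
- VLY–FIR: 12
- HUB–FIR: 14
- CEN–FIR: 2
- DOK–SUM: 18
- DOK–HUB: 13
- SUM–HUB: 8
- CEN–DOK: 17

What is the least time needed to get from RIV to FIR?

Enumerating some paths:
RIV - SUM - CEN - FIR: 14+18+2 = 34
RIV - DOK - CEN - FIR: 8+17+2 = 27
Cheapest is RIV - DOK - CEN - FIR at 27 min.

27 min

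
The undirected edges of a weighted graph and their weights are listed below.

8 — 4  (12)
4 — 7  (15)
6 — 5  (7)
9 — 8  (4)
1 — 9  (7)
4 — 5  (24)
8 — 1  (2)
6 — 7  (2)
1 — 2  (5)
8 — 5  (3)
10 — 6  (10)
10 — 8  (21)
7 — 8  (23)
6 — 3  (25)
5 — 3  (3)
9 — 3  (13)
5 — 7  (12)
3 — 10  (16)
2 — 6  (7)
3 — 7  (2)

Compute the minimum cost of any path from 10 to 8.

Settle nodes by increasing distance from 10:
10: 0
6: 10  (via 10)
7: 12  (via 6)
3: 14  (via 7)
2: 17  (via 6)
5: 17  (via 6)
8: 20  (via 5)
Shortest route: 10 → 6 → 5 → 8 = 20.

20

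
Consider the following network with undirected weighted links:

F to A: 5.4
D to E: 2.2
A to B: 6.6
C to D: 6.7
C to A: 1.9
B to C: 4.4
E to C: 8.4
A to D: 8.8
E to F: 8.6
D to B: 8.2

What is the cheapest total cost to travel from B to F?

11.7

Candidate routes:
B - C - A - F: 4.4+1.9+5.4 = 11.7
B - D - E - F: 8.2+2.2+8.6 = 19
B - A - F: 6.6+5.4 = 12
Cheapest is B - C - A - F at 11.7.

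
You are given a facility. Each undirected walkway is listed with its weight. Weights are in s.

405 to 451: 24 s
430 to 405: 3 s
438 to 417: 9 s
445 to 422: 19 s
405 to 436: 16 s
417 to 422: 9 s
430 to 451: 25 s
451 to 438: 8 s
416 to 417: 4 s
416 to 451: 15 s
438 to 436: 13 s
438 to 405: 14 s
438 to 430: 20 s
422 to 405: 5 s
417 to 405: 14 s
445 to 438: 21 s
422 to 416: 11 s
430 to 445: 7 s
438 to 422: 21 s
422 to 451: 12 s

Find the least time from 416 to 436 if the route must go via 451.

Shortest 416→451: 416–451 = 15
Shortest 451→436: 451–438–436 = 21
Total via 451: 15 + 21 = 36 s.

36 s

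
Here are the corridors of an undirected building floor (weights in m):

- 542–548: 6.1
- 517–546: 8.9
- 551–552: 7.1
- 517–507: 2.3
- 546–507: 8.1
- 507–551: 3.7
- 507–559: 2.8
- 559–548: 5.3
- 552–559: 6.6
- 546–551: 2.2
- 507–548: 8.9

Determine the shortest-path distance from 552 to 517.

11.7 m

Compare a few routes:
552 → 551 → 507 → 517: 7.1+3.7+2.3 = 13.1
552 → 559 → 507 → 517: 6.6+2.8+2.3 = 11.7
The minimum is 11.7 m via 552 → 559 → 507 → 517.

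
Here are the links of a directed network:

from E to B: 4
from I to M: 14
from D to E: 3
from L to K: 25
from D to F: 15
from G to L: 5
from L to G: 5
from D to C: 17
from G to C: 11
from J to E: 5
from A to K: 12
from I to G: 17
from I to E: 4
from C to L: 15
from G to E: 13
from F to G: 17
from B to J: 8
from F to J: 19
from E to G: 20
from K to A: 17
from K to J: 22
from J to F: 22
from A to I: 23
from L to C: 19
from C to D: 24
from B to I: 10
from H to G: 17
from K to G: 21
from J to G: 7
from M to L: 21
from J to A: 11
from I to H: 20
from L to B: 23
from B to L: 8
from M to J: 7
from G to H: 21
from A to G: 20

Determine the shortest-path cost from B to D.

48

Candidate routes:
B → L → G → C → D: 8+5+11+24 = 48
B → J → G → C → D: 8+7+11+24 = 50
B → L → C → D: 8+19+24 = 51
The minimum is 48 via B → L → G → C → D.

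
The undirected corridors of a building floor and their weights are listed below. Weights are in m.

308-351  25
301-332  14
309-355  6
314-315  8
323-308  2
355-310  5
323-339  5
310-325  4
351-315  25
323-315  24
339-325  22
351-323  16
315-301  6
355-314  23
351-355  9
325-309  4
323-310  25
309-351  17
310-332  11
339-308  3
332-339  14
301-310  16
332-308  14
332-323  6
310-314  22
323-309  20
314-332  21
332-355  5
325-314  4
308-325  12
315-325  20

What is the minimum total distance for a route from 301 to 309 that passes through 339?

44 m

Shortest 301→339: 301 → 332 → 323 → 339 = 25
Best 339 to 309: 339 → 308 → 325 → 309 costing 19
Total via 339: 25 + 19 = 44 m.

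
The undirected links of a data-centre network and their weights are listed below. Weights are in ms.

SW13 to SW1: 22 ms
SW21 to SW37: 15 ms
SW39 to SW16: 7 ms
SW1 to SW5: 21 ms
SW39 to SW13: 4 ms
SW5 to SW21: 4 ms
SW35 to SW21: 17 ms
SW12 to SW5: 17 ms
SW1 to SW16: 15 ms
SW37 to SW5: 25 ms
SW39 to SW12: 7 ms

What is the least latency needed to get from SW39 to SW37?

43 ms

Settle nodes by increasing distance from SW39:
SW39: 0
SW13: 4  (via SW39)
SW12: 7  (via SW39)
SW16: 7  (via SW39)
SW1: 22  (via SW16)
SW5: 24  (via SW12)
SW21: 28  (via SW5)
SW37: 43  (via SW21)
Shortest route: SW39–SW12–SW5–SW21–SW37 = 43 ms.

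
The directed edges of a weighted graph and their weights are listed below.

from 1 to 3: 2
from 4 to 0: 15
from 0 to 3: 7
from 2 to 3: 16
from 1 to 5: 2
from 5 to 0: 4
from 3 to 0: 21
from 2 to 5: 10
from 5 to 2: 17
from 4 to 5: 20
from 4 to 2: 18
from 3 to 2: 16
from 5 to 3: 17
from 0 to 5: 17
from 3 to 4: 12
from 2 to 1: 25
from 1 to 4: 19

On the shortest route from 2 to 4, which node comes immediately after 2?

Candidate routes:
2 → 3 → 4: 16+12 = 28
2 → 5 → 0 → 3 → 4: 10+4+7+12 = 33
2 → 1 → 3 → 4: 25+2+12 = 39
2 → 5 → 3 → 4: 10+17+12 = 39
The minimum is 28 via 2 → 3 → 4.
So from 2 the first move is to 3.

3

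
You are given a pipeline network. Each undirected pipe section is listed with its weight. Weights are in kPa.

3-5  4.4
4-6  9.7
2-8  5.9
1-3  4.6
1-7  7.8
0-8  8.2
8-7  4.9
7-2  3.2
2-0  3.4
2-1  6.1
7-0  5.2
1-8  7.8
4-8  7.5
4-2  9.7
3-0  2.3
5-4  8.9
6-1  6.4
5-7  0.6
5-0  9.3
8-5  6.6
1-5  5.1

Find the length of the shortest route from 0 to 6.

Enumerating some paths:
0–3–1–6: 2.3+4.6+6.4 = 13.3
0–2–1–6: 3.4+6.1+6.4 = 15.9
The minimum is 13.3 kPa via 0–3–1–6.

13.3 kPa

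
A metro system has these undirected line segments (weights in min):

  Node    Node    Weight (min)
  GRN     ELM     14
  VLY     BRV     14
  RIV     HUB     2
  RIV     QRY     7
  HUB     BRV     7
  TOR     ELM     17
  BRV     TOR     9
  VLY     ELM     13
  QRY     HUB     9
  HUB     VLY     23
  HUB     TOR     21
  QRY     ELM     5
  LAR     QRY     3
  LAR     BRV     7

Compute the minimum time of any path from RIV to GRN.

26 min

Compare a few routes:
RIV - QRY - ELM - GRN: 7+5+14 = 26
RIV - HUB - QRY - ELM - GRN: 2+9+5+14 = 30
Cheapest is RIV - QRY - ELM - GRN at 26 min.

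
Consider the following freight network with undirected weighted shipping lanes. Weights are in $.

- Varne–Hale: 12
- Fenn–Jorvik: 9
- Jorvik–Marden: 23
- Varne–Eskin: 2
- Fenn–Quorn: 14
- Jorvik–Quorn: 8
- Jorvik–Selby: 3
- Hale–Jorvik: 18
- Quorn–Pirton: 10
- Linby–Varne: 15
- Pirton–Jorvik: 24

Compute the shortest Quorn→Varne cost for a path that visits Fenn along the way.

Best Quorn to Fenn: Quorn–Fenn costing 14
Shortest Fenn→Varne: Fenn–Jorvik–Hale–Varne = 39
Total via Fenn: 14 + 39 = $53.

$53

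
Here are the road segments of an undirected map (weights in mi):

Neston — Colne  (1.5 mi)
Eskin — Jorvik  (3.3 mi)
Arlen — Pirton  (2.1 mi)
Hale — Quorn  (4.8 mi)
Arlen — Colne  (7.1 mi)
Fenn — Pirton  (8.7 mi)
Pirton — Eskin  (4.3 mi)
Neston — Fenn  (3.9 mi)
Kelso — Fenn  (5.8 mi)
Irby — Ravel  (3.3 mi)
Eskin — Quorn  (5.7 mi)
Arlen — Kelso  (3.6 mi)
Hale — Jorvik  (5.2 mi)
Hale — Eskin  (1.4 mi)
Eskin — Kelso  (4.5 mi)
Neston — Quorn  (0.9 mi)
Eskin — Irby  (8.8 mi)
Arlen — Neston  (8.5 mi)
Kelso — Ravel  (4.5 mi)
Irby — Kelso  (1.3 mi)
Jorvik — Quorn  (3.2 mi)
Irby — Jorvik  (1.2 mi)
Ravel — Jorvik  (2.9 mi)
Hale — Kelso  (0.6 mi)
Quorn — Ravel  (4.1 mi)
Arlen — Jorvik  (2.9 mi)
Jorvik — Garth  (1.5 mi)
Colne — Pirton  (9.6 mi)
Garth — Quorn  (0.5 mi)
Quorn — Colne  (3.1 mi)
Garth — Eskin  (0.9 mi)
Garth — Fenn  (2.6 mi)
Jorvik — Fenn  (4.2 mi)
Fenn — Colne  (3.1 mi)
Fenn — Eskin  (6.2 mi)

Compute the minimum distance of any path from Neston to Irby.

4.1 mi

Compare a few routes:
Neston - Quorn - Jorvik - Irby: 0.9+3.2+1.2 = 5.3
Neston - Quorn - Garth - Jorvik - Irby: 0.9+0.5+1.5+1.2 = 4.1
Neston - Quorn - Garth - Eskin - Hale - Kelso - Irby: 0.9+0.5+0.9+1.4+0.6+1.3 = 5.6
Cheapest is Neston - Quorn - Garth - Jorvik - Irby at 4.1 mi.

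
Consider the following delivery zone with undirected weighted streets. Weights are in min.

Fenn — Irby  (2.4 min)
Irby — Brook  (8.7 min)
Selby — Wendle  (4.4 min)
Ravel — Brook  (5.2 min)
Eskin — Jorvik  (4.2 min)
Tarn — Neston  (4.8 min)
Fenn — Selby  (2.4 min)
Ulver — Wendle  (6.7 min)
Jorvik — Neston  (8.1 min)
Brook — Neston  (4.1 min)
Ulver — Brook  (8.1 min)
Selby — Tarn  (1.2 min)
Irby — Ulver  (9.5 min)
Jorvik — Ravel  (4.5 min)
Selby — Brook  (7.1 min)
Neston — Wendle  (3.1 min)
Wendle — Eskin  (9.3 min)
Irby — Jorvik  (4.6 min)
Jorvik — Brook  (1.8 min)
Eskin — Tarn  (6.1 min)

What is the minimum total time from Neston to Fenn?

Candidate routes:
Neston → Tarn → Selby → Fenn: 4.8+1.2+2.4 = 8.4
Neston → Brook → Jorvik → Irby → Fenn: 4.1+1.8+4.6+2.4 = 12.9
Neston → Wendle → Selby → Fenn: 3.1+4.4+2.4 = 9.9
The minimum is 8.4 min via Neston → Tarn → Selby → Fenn.

8.4 min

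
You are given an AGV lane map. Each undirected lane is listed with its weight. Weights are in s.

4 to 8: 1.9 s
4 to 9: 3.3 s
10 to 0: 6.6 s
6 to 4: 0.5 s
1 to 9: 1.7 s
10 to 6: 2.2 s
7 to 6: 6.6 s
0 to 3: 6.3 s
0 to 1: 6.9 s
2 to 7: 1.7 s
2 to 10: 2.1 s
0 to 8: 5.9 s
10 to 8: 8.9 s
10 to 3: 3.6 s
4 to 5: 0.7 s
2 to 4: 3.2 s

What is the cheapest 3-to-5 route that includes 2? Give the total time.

Shortest 3→2: 3 → 10 → 2 = 5.7
Shortest 2→5: 2 → 4 → 5 = 3.9
Total via 2: 5.7 + 3.9 = 9.6 s.

9.6 s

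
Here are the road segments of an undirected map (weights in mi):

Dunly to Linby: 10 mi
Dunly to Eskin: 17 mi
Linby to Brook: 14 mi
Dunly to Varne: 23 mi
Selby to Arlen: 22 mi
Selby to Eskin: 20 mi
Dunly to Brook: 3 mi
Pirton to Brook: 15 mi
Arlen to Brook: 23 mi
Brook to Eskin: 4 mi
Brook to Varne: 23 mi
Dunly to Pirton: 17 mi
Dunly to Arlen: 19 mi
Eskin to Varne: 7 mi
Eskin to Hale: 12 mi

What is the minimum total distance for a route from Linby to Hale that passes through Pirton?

Shortest Linby→Pirton: Linby–Dunly–Pirton = 27
Best Pirton to Hale: Pirton–Brook–Eskin–Hale costing 31
Total via Pirton: 27 + 31 = 58 mi.

58 mi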